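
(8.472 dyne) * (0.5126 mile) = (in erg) 6.989e+05. Check: 1 dyne = 1e-05 N, so 8.472 dyne = 8.472 * 1e-05 = 8.472e-05 N. 1 mile = 1609.344 m, so 0.5126 mile = 0.5126 * 1609.344 = 824.94973 m. Combine: 8.472e-05 N * 824.94973 m = 0.069889741 J. 1 erg = 1e-07 J, so 0.069889741 J = 0.069889741 / 1e-07 = 698897.41 erg ≈ 6.989e+05 erg (4 s.f.).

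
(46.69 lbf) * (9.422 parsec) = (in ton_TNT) 1.443e+10. Check: 1 lbf = 4.4482216 N, so 46.69 lbf = 46.69 * 4.4482216 = 207.68747 N. 1 parsec = 3.0856776e+16 m, so 9.422 parsec = 9.422 * 3.0856776e+16 = 2.9073254e+17 m. Combine: 207.68747 N * 2.9073254e+17 m = 6.0381505e+19 J. 1 ton_TNT = 4.184e+09 J, so 6.0381505e+19 J = 6.0381505e+19 / 4.184e+09 = 1.4431526e+10 ton_TNT ≈ 1.443e+10 ton_TNT (4 s.f.).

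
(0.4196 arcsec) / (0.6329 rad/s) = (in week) 5.315e-12. Check: 1 arcsec = 4.8481368e-06 rad, so 0.4196 arcsec = 0.4196 * 4.8481368e-06 = 2.0342782e-06 rad. 0.6329 rad/s is already in rad/s. Combine: 2.0342782e-06 rad / 0.6329 rad/s = 3.2142174e-06 s. 1 week = 604800 s, so 3.2142174e-06 s = 3.2142174e-06 / 604800 = 5.3145129e-12 week ≈ 5.315e-12 week (4 s.f.).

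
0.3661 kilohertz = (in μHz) 1 kilohertz = 1000 Hz, so 0.3661 kilohertz = 0.3661 * 1000 = 366.1 Hz. 1 μHz = 1e-06 Hz, so 366.1 Hz = 366.1 / 1e-06 = 3.661e+08 μHz. Final answer: 3.661e+08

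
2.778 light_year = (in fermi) 1 light_year = 9.4607305e+15 m, so 2.778 light_year = 2.778 * 9.4607305e+15 = 2.6281909e+16 m. 1 fermi = 1e-15 m, so 2.6281909e+16 m = 2.6281909e+16 / 1e-15 = 2.6281909e+31 fermi ≈ 2.628e+31 fermi (4 s.f.). Final answer: 2.628e+31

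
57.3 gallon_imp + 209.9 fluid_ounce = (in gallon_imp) 1 gallon_imp = 0.00454609 m^3, so 57.3 gallon_imp = 57.3 * 0.00454609 = 0.26049096 m^3. 1 fluid_ounce = 2.957353e-05 m^3, so 209.9 fluid_ounce = 209.9 * 2.957353e-05 = 0.0062074839 m^3. Sum: 0.26049096 + 0.0062074839 = 0.26669844 m^3. 1 gallon_imp = 0.00454609 m^3, so 0.26669844 m^3 = 0.26669844 / 0.00454609 = 58.665456 gallon_imp ≈ 58.67 gallon_imp (4 s.f.). Final answer: 58.67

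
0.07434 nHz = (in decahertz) 7.434e-12. Check: 1 nHz = 1e-09 Hz, so 0.07434 nHz = 0.07434 * 1e-09 = 7.434e-11 Hz. 1 decahertz = 10 Hz, so 7.434e-11 Hz = 7.434e-11 / 10 = 7.434e-12 decahertz.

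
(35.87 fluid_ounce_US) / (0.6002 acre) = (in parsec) 1 fluid_ounce_US = 2.957353e-05 m^3, so 35.87 fluid_ounce_US = 35.87 * 2.957353e-05 = 0.0010608025 m^3. 1 acre = 4046.8564 m^2, so 0.6002 acre = 0.6002 * 4046.8564 = 2428.9232 m^2. Combine: 0.0010608025 m^3 / 2428.9232 m^2 = 4.3673777e-07 m. 1 parsec = 3.0856776e+16 m, so 4.3673777e-07 m = 4.3673777e-07 / 3.0856776e+16 = 1.4153707e-23 parsec ≈ 1.415e-23 parsec (4 s.f.). Final answer: 1.415e-23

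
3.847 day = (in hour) 92.33. Check: 1 day = 86400 s, so 3.847 day = 3.847 * 86400 = 332380.8 s. 1 hour = 3600 s, so 332380.8 s = 332380.8 / 3600 = 92.328 hour ≈ 92.33 hour (4 s.f.).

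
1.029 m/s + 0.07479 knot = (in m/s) 1.067. Check: 1.029 m/s is already in m/s. 1 knot = 0.51444444 m/s, so 0.07479 knot = 0.07479 * 0.51444444 = 0.0384753 m/s. Sum: 1.029 + 0.0384753 = 1.0674753 m/s. Result: 1.0674753 m/s ≈ 1.067 m/s (4 s.f.).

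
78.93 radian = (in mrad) 78.93 radian = 78.93 rad. 1 mrad = 0.001 rad, so 78.93 rad = 78.93 / 0.001 = 78930 mrad ≈ 7.893e+04 mrad (4 s.f.). Final answer: 7.893e+04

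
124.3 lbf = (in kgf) 56.38. Check: 1 lbf = 4.4482216 N, so 124.3 lbf = 124.3 * 4.4482216 = 552.91395 N. 1 kgf = 9.80665 N, so 552.91395 N = 552.91395 / 9.80665 = 56.381532 kgf ≈ 56.38 kgf (4 s.f.).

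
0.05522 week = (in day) 1 week = 604800 s, so 0.05522 week = 0.05522 * 604800 = 33397.056 s. 1 day = 86400 s, so 33397.056 s = 33397.056 / 86400 = 0.38654 day ≈ 0.3865 day (4 s.f.). Final answer: 0.3865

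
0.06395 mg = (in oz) 1 mg = 1e-06 kg, so 0.06395 mg = 0.06395 * 1e-06 = 6.395e-08 kg. 1 oz = 0.028349523 kg, so 6.395e-08 kg = 6.395e-08 / 0.028349523 = 2.2557699e-06 oz ≈ 2.256e-06 oz (4 s.f.). Final answer: 2.256e-06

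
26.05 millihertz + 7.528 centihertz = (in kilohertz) 1 millihertz = 0.001 Hz, so 26.05 millihertz = 26.05 * 0.001 = 0.02605 Hz. 1 centihertz = 0.01 Hz, so 7.528 centihertz = 7.528 * 0.01 = 0.07528 Hz. Sum: 0.02605 + 0.07528 = 0.10133 Hz. 1 kilohertz = 1000 Hz, so 0.10133 Hz = 0.10133 / 1000 = 0.00010133 kilohertz ≈ 0.0001013 kilohertz (4 s.f.). Final answer: 0.0001013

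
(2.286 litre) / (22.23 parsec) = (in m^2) 1 litre = 0.001 m^3, so 2.286 litre = 2.286 * 0.001 = 0.002286 m^3. 1 parsec = 3.0856776e+16 m, so 22.23 parsec = 22.23 * 3.0856776e+16 = 6.8594613e+17 m. Combine: 0.002286 m^3 / 6.8594613e+17 m = 3.3326232e-21 m^2. Result: 3.3326232e-21 m^2 ≈ 3.333e-21 m^2 (4 s.f.). Final answer: 3.333e-21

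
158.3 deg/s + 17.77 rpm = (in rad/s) 1 deg/s = 0.017453293 rad/s, so 158.3 deg/s = 158.3 * 0.017453293 = 2.7628562 rad/s. 1 rpm = 0.10471976 rad/s, so 17.77 rpm = 17.77 * 0.10471976 = 1.86087 rad/s. Sum: 2.7628562 + 1.86087 = 4.6237263 rad/s. Result: 4.6237263 rad/s ≈ 4.624 rad/s (4 s.f.). Final answer: 4.624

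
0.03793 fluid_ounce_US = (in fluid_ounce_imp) 1 fluid_ounce_US = 2.957353e-05 m^3, so 0.03793 fluid_ounce_US = 0.03793 * 2.957353e-05 = 1.121724e-06 m^3. 1 fluid_ounce_imp = 2.8413063e-05 m^3, so 1.121724e-06 m^3 = 1.121724e-06 / 2.8413063e-05 = 0.039479165 fluid_ounce_imp ≈ 0.03948 fluid_ounce_imp (4 s.f.). Final answer: 0.03948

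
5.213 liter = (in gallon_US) 1 liter = 0.001 m^3, so 5.213 liter = 5.213 * 0.001 = 0.005213 m^3. 1 gallon_US = 0.0037854118 m^3, so 0.005213 m^3 = 0.005213 / 0.0037854118 = 1.3771289 gallon_US ≈ 1.377 gallon_US (4 s.f.). Final answer: 1.377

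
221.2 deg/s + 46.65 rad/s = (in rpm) 482.3. Check: 1 deg/s = 0.017453293 rad/s, so 221.2 deg/s = 221.2 * 0.017453293 = 3.8606683 rad/s. 46.65 rad/s is already in rad/s. Sum: 3.8606683 + 46.65 = 50.510668 rad/s. 1 rpm = 0.10471976 rad/s, so 50.510668 rad/s = 50.510668 / 0.10471976 = 482.34135 rpm ≈ 482.3 rpm (4 s.f.).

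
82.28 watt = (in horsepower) 82.28 watt = 82.28 W. 1 horsepower = 745.69987 W, so 82.28 W = 82.28 / 745.69987 = 0.1103393 horsepower ≈ 0.1103 horsepower (4 s.f.). Final answer: 0.1103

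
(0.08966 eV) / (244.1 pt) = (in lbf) 3.75e-20. Check: 1 eV = 1.6021766e-19 J, so 0.08966 eV = 0.08966 * 1.6021766e-19 = 1.4365116e-20 J. 1 pt = 0.00035277778 m, so 244.1 pt = 244.1 * 0.00035277778 = 0.086113056 m. Combine: 1.4365116e-20 J / 0.086113056 m = 1.6681693e-19 N. 1 lbf = 4.4482216 N, so 1.6681693e-19 N = 1.6681693e-19 / 4.4482216 = 3.7501938e-20 lbf ≈ 3.75e-20 lbf (4 s.f.).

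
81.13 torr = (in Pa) 1 torr = 133.32237 Pa, so 81.13 torr = 81.13 * 133.32237 = 10816.444 Pa. Result: 10816.444 Pa ≈ 1.082e+04 Pa (4 s.f.). Final answer: 1.082e+04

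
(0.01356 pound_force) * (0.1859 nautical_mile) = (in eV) 1 pound_force = 4.4482216 N, so 0.01356 pound_force = 0.01356 * 4.4482216 = 0.060317885 N. 1 nautical_mile = 1852 m, so 0.1859 nautical_mile = 0.1859 * 1852 = 344.2868 m. Combine: 0.060317885 N * 344.2868 m = 20.766652 J. 1 eV = 1.6021766e-19 J, so 20.766652 J = 20.766652 / 1.6021766e-19 = 1.2961524e+20 eV ≈ 1.296e+20 eV (4 s.f.). Final answer: 1.296e+20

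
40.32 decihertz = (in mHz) 1 decihertz = 0.1 Hz, so 40.32 decihertz = 40.32 * 0.1 = 4.032 Hz. 1 mHz = 0.001 Hz, so 4.032 Hz = 4.032 / 0.001 = 4032 mHz. Final answer: 4032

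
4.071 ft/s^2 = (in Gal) 1 ft/s^2 = 0.3048 m/s^2, so 4.071 ft/s^2 = 4.071 * 0.3048 = 1.2408408 m/s^2. 1 Gal = 0.01 m/s^2, so 1.2408408 m/s^2 = 1.2408408 / 0.01 = 124.08408 Gal ≈ 124.1 Gal (4 s.f.). Final answer: 124.1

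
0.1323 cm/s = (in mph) 1 cm/s = 0.01 m/s, so 0.1323 cm/s = 0.1323 * 0.01 = 0.001323 m/s. 1 mph = 0.44704 m/s, so 0.001323 m/s = 0.001323 / 0.44704 = 0.0029594667 mph ≈ 0.002959 mph (4 s.f.). Final answer: 0.002959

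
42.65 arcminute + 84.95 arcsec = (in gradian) 0.816. Check: 1 arcminute = 0.00029088821 rad, so 42.65 arcminute = 42.65 * 0.00029088821 = 0.012406382 rad. 1 arcsec = 4.8481368e-06 rad, so 84.95 arcsec = 84.95 * 4.8481368e-06 = 0.00041184922 rad. Sum: 0.012406382 + 0.00041184922 = 0.012818231 rad. 1 gradian = 0.015707963 rad, so 0.012818231 rad = 0.012818231 / 0.015707963 = 0.81603395 gradian ≈ 0.816 gradian (4 s.f.).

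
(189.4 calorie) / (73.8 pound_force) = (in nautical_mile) 1 calorie = 4.184 J, so 189.4 calorie = 189.4 * 4.184 = 792.4496 J. 1 pound_force = 4.4482216 N, so 73.8 pound_force = 73.8 * 4.4482216 = 328.27876 N. Combine: 792.4496 J / 328.27876 N = 2.4139533 m. 1 nautical_mile = 1852 m, so 2.4139533 m = 2.4139533 / 1852 = 0.0013034305 nautical_mile ≈ 0.001303 nautical_mile (4 s.f.). Final answer: 0.001303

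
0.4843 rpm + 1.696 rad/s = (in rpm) 1 rpm = 0.10471976 rad/s, so 0.4843 rpm = 0.4843 * 0.10471976 = 0.050715777 rad/s. 1.696 rad/s is already in rad/s. Sum: 0.050715777 + 1.696 = 1.7467158 rad/s. 1 rpm = 0.10471976 rad/s, so 1.7467158 rad/s = 1.7467158 / 0.10471976 = 16.679907 rpm ≈ 16.68 rpm (4 s.f.). Final answer: 16.68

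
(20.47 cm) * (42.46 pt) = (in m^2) 1 cm = 0.01 m, so 20.47 cm = 20.47 * 0.01 = 0.2047 m. 1 pt = 0.00035277778 m, so 42.46 pt = 42.46 * 0.00035277778 = 0.014978944 m. Combine: 0.2047 m * 0.014978944 m = 0.0030661899 m^2. Result: 0.0030661899 m^2 ≈ 0.003066 m^2 (4 s.f.). Final answer: 0.003066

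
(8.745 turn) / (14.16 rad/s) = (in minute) 1 turn = 6.2831853 rad, so 8.745 turn = 8.745 * 6.2831853 = 54.946456 rad. 14.16 rad/s is already in rad/s. Combine: 54.946456 rad / 14.16 rad/s = 3.8803994 s. 1 minute = 60 s, so 3.8803994 s = 3.8803994 / 60 = 0.064673323 minute ≈ 0.06467 minute (4 s.f.). Final answer: 0.06467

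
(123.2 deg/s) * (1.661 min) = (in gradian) 1 deg/s = 0.017453293 rad/s, so 123.2 deg/s = 123.2 * 0.017453293 = 2.1502456 rad/s. 1 min = 60 s, so 1.661 min = 1.661 * 60 = 99.66 s. Combine: 2.1502456 rad/s * 99.66 s = 214.29348 rad. 1 gradian = 0.015707963 rad, so 214.29348 rad = 214.29348 / 0.015707963 = 13642.347 gradian ≈ 1.364e+04 gradian (4 s.f.). Final answer: 1.364e+04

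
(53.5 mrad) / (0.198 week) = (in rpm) 4.266e-06. Check: 1 mrad = 0.001 rad, so 53.5 mrad = 53.5 * 0.001 = 0.0535 rad. 1 week = 604800 s, so 0.198 week = 0.198 * 604800 = 119750.4 s. Combine: 0.0535 rad / 119750.4 s = 4.467626e-07 rad/s. 1 rpm = 0.10471976 rad/s, so 4.467626e-07 rad/s = 4.467626e-07 / 0.10471976 = 4.2662686e-06 rpm ≈ 4.266e-06 rpm (4 s.f.).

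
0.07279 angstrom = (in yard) 7.96e-12. Check: 1 angstrom = 1e-10 m, so 0.07279 angstrom = 0.07279 * 1e-10 = 7.279e-12 m. 1 yard = 0.9144 m, so 7.279e-12 m = 7.279e-12 / 0.9144 = 7.9604112e-12 yard ≈ 7.96e-12 yard (4 s.f.).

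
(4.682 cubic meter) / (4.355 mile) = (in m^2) 0.000668. Check: 4.682 cubic meter = 4.682 m^3. 1 mile = 1609.344 m, so 4.355 mile = 4.355 * 1609.344 = 7008.6931 m. Combine: 4.682 m^3 / 7008.6931 m = 0.00066802754 m^2. Result: 0.00066802754 m^2 ≈ 0.000668 m^2 (4 s.f.).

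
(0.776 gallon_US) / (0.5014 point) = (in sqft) 1 gallon_US = 0.0037854118 m^3, so 0.776 gallon_US = 0.776 * 0.0037854118 = 0.0029374795 m^3. 1 point = 0.00035277778 m, so 0.5014 point = 0.5014 * 0.00035277778 = 0.00017688278 m. Combine: 0.0029374795 m^3 / 0.00017688278 m = 16.606928 m^2. 1 sqft = 0.09290304 m^2, so 16.606928 m^2 = 16.606928 / 0.09290304 = 178.75548 sqft ≈ 178.8 sqft (4 s.f.). Final answer: 178.8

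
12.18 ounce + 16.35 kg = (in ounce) 1 ounce = 0.028349523 kg, so 12.18 ounce = 12.18 * 0.028349523 = 0.34529719 kg. 16.35 kg is already in kg. Sum: 0.34529719 + 16.35 = 16.695297 kg. 1 ounce = 0.028349523 kg, so 16.695297 kg = 16.695297 / 0.028349523 = 588.90928 ounce ≈ 588.9 ounce (4 s.f.). Final answer: 588.9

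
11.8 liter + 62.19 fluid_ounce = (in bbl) 1 liter = 0.001 m^3, so 11.8 liter = 11.8 * 0.001 = 0.0118 m^3. 1 fluid_ounce = 2.957353e-05 m^3, so 62.19 fluid_ounce = 62.19 * 2.957353e-05 = 0.0018391778 m^3. Sum: 0.0118 + 0.0018391778 = 0.013639178 m^3. 1 bbl = 0.15898729 m^3, so 0.013639178 m^3 = 0.013639178 / 0.15898729 = 0.085787847 bbl ≈ 0.08579 bbl (4 s.f.). Final answer: 0.08579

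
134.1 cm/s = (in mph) 3. Check: 1 cm/s = 0.01 m/s, so 134.1 cm/s = 134.1 * 0.01 = 1.341 m/s. 1 mph = 0.44704 m/s, so 1.341 m/s = 1.341 / 0.44704 = 2.9997316 mph ≈ 3 mph (4 s.f.).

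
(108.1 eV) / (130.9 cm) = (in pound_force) 1 eV = 1.6021766e-19 J, so 108.1 eV = 108.1 * 1.6021766e-19 = 1.7319529e-17 J. 1 cm = 0.01 m, so 130.9 cm = 130.9 * 0.01 = 1.309 m. Combine: 1.7319529e-17 J / 1.309 m = 1.3231115e-17 N. 1 pound_force = 4.4482216 N, so 1.3231115e-17 N = 1.3231115e-17 / 4.4482216 = 2.974473e-18 pound_force ≈ 2.974e-18 pound_force (4 s.f.). Final answer: 2.974e-18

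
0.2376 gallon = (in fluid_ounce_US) 30.41. Check: 1 gallon = 0.0037854118 m^3, so 0.2376 gallon = 0.2376 * 0.0037854118 = 0.00089941384 m^3. 1 fluid_ounce_US = 2.957353e-05 m^3, so 0.00089941384 m^3 = 0.00089941384 / 2.957353e-05 = 30.4128 fluid_ounce_US ≈ 30.41 fluid_ounce_US (4 s.f.).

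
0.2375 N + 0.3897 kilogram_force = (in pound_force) 0.9125. Check: 0.2375 N is already in N. 1 kilogram_force = 9.80665 N, so 0.3897 kilogram_force = 0.3897 * 9.80665 = 3.8216515 N. Sum: 0.2375 + 3.8216515 = 4.0591515 N. 1 pound_force = 4.4482216 N, so 4.0591515 N = 4.0591515 / 4.4482216 = 0.91253356 pound_force ≈ 0.9125 pound_force (4 s.f.).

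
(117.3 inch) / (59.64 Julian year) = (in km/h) 5.699e-09. Check: 1 inch = 0.0254 m, so 117.3 inch = 117.3 * 0.0254 = 2.97942 m. 1 Julian year = 31557600 s, so 59.64 Julian year = 59.64 * 31557600 = 1.8820953e+09 s. Combine: 2.97942 m / 1.8820953e+09 s = 1.5830336e-09 m/s. 1 km/h = 0.27777778 m/s, so 1.5830336e-09 m/s = 1.5830336e-09 / 0.27777778 = 5.6989209e-09 km/h ≈ 5.699e-09 km/h (4 s.f.).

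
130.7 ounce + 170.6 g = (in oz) 1 ounce = 0.028349523 kg, so 130.7 ounce = 130.7 * 0.028349523 = 3.7052827 kg. 1 g = 0.001 kg, so 170.6 g = 170.6 * 0.001 = 0.1706 kg. Sum: 3.7052827 + 0.1706 = 3.8758827 kg. 1 oz = 0.028349523 kg, so 3.8758827 kg = 3.8758827 / 0.028349523 = 136.71774 oz ≈ 136.7 oz (4 s.f.). Final answer: 136.7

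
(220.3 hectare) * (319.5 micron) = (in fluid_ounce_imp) 1 hectare = 10000 m^2, so 220.3 hectare = 220.3 * 10000 = 2203000 m^2. 1 micron = 1e-06 m, so 319.5 micron = 319.5 * 1e-06 = 0.0003195 m. Combine: 2203000 m^2 * 0.0003195 m = 703.8585 m^3. 1 fluid_ounce_imp = 2.8413063e-05 m^3, so 703.8585 m^3 = 703.8585 / 2.8413063e-05 = 24772356 fluid_ounce_imp ≈ 2.477e+07 fluid_ounce_imp (4 s.f.). Final answer: 2.477e+07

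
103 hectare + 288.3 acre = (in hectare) 219.7. Check: 1 hectare = 10000 m^2, so 103 hectare = 103 * 10000 = 1030000 m^2. 1 acre = 4046.8564 m^2, so 288.3 acre = 288.3 * 4046.8564 = 1166708.7 m^2. Sum: 1030000 + 1166708.7 = 2196708.7 m^2. 1 hectare = 10000 m^2, so 2196708.7 m^2 = 2196708.7 / 10000 = 219.67087 hectare ≈ 219.7 hectare (4 s.f.).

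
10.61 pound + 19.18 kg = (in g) 1 pound = 0.45359237 kg, so 10.61 pound = 10.61 * 0.45359237 = 4.812615 kg. 19.18 kg is already in kg. Sum: 4.812615 + 19.18 = 23.992615 kg. 1 g = 0.001 kg, so 23.992615 kg = 23.992615 / 0.001 = 23992.615 g ≈ 2.399e+04 g (4 s.f.). Final answer: 2.399e+04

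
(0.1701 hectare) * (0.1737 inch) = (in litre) 1 hectare = 10000 m^2, so 0.1701 hectare = 0.1701 * 10000 = 1701 m^2. 1 inch = 0.0254 m, so 0.1737 inch = 0.1737 * 0.0254 = 0.00441198 m. Combine: 1701 m^2 * 0.00441198 m = 7.504778 m^3. 1 litre = 0.001 m^3, so 7.504778 m^3 = 7.504778 / 0.001 = 7504.778 litre ≈ 7505 litre (4 s.f.). Final answer: 7505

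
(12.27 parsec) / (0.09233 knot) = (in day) 1 parsec = 3.0856776e+16 m, so 12.27 parsec = 12.27 * 3.0856776e+16 = 3.7861264e+17 m. 1 knot = 0.51444444 m/s, so 0.09233 knot = 0.09233 * 0.51444444 = 0.047498656 m/s. Combine: 3.7861264e+17 m / 0.047498656 m/s = 7.971018e+18 s. 1 day = 86400 s, so 7.971018e+18 s = 7.971018e+18 / 86400 = 9.2257153e+13 day ≈ 9.226e+13 day (4 s.f.). Final answer: 9.226e+13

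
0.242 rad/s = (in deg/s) 1 deg/s = 0.017453293 rad/s, so 0.242 rad/s = 0.242 / 0.017453293 = 13.865579 deg/s ≈ 13.87 deg/s (4 s.f.). Final answer: 13.87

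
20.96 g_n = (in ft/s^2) 1 g_n = 9.80665 m/s^2, so 20.96 g_n = 20.96 * 9.80665 = 205.54738 m/s^2. 1 ft/s^2 = 0.3048 m/s^2, so 205.54738 m/s^2 = 205.54738 / 0.3048 = 674.36806 ft/s^2 ≈ 674.4 ft/s^2 (4 s.f.). Final answer: 674.4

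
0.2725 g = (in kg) 0.0002725. Check: 1 g = 0.001 kg, so 0.2725 g = 0.2725 * 0.001 = 0.0002725 kg. Result: 0.0002725 kg.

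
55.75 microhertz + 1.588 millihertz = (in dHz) 0.01644. Check: 1 microhertz = 1e-06 Hz, so 55.75 microhertz = 55.75 * 1e-06 = 5.575e-05 Hz. 1 millihertz = 0.001 Hz, so 1.588 millihertz = 1.588 * 0.001 = 0.001588 Hz. Sum: 5.575e-05 + 0.001588 = 0.00164375 Hz. 1 dHz = 0.1 Hz, so 0.00164375 Hz = 0.00164375 / 0.1 = 0.0164375 dHz ≈ 0.01644 dHz (4 s.f.).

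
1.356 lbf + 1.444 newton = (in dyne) 1 lbf = 4.4482216 N, so 1.356 lbf = 1.356 * 4.4482216 = 6.0317885 N. 1.444 newton = 1.444 N. Sum: 6.0317885 + 1.444 = 7.4757885 N. 1 dyne = 1e-05 N, so 7.4757885 N = 7.4757885 / 1e-05 = 747578.85 dyne ≈ 7.476e+05 dyne (4 s.f.). Final answer: 7.476e+05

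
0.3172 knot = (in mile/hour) 0.365. Check: 1 knot = 0.51444444 m/s, so 0.3172 knot = 0.3172 * 0.51444444 = 0.16318178 m/s. 1 mile/hour = 0.44704 m/s, so 0.16318178 m/s = 0.16318178 / 0.44704 = 0.36502724 mile/hour ≈ 0.365 mile/hour (4 s.f.).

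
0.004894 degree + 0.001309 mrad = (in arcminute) 1 degree = 0.017453293 rad, so 0.004894 degree = 0.004894 * 0.017453293 = 8.5416414e-05 rad. 1 mrad = 0.001 rad, so 0.001309 mrad = 0.001309 * 0.001 = 1.309e-06 rad. Sum: 8.5416414e-05 + 1.309e-06 = 8.6725414e-05 rad. 1 arcminute = 0.00029088821 rad, so 8.6725414e-05 rad = 8.6725414e-05 / 0.00029088821 = 0.29814001 arcminute ≈ 0.2981 arcminute (4 s.f.). Final answer: 0.2981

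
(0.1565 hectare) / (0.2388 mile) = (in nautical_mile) 1 hectare = 10000 m^2, so 0.1565 hectare = 0.1565 * 10000 = 1565 m^2. 1 mile = 1609.344 m, so 0.2388 mile = 0.2388 * 1609.344 = 384.31135 m. Combine: 1565 m^2 / 384.31135 m = 4.0722191 m. 1 nautical_mile = 1852 m, so 4.0722191 m = 4.0722191 / 1852 = 0.0021988224 nautical_mile ≈ 0.002199 nautical_mile (4 s.f.). Final answer: 0.002199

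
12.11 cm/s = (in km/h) 0.436. Check: 1 cm/s = 0.01 m/s, so 12.11 cm/s = 12.11 * 0.01 = 0.1211 m/s. 1 km/h = 0.27777778 m/s, so 0.1211 m/s = 0.1211 / 0.27777778 = 0.43596 km/h ≈ 0.436 km/h (4 s.f.).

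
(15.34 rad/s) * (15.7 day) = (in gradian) 1.325e+09. Check: 15.34 rad/s is already in rad/s. 1 day = 86400 s, so 15.7 day = 15.7 * 86400 = 1356480 s. Combine: 15.34 rad/s * 1356480 s = 20808403 rad. 1 gradian = 0.015707963 rad, so 20808403 rad = 20808403 / 0.015707963 = 1.3247041e+09 gradian ≈ 1.325e+09 gradian (4 s.f.).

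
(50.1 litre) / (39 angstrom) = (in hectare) 1285. Check: 1 litre = 0.001 m^3, so 50.1 litre = 50.1 * 0.001 = 0.0501 m^3. 1 angstrom = 1e-10 m, so 39 angstrom = 39 * 1e-10 = 3.9e-09 m. Combine: 0.0501 m^3 / 3.9e-09 m = 12846154 m^2. 1 hectare = 10000 m^2, so 12846154 m^2 = 12846154 / 10000 = 1284.6154 hectare ≈ 1285 hectare (4 s.f.).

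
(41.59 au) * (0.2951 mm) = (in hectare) 1.836e+05. Check: 1 au = 1.4959787e+11 m, so 41.59 au = 41.59 * 1.4959787e+11 = 6.2217754e+12 m. 1 mm = 0.001 m, so 0.2951 mm = 0.2951 * 0.001 = 0.0002951 m. Combine: 6.2217754e+12 m * 0.0002951 m = 1.8360459e+09 m^2. 1 hectare = 10000 m^2, so 1.8360459e+09 m^2 = 1.8360459e+09 / 10000 = 183604.59 hectare ≈ 1.836e+05 hectare (4 s.f.).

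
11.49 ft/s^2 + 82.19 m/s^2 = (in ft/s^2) 1 ft/s^2 = 0.3048 m/s^2, so 11.49 ft/s^2 = 11.49 * 0.3048 = 3.502152 m/s^2. 82.19 m/s^2 is already in m/s^2. Sum: 3.502152 + 82.19 = 85.692152 m/s^2. 1 ft/s^2 = 0.3048 m/s^2, so 85.692152 m/s^2 = 85.692152 / 0.3048 = 281.14223 ft/s^2 ≈ 281.1 ft/s^2 (4 s.f.). Final answer: 281.1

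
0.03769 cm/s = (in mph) 0.0008431. Check: 1 cm/s = 0.01 m/s, so 0.03769 cm/s = 0.03769 * 0.01 = 0.0003769 m/s. 1 mph = 0.44704 m/s, so 0.0003769 m/s = 0.0003769 / 0.44704 = 0.00084310129 mph ≈ 0.0008431 mph (4 s.f.).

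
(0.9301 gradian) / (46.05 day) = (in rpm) 3.507e-08. Check: 1 gradian = 0.015707963 rad, so 0.9301 gradian = 0.9301 * 0.015707963 = 0.014609977 rad. 1 day = 86400 s, so 46.05 day = 46.05 * 86400 = 3978720 s. Combine: 0.014609977 rad / 3978720 s = 3.6720294e-09 rad/s. 1 rpm = 0.10471976 rad/s, so 3.6720294e-09 rad/s = 3.6720294e-09 / 0.10471976 = 3.5065297e-08 rpm ≈ 3.507e-08 rpm (4 s.f.).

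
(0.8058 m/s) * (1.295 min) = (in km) 0.8058 m/s is already in m/s. 1 min = 60 s, so 1.295 min = 1.295 * 60 = 77.7 s. Combine: 0.8058 m/s * 77.7 s = 62.61066 m. 1 km = 1000 m, so 62.61066 m = 62.61066 / 1000 = 0.06261066 km ≈ 0.06261 km (4 s.f.). Final answer: 0.06261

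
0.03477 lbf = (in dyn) 1.547e+04. Check: 1 lbf = 4.4482216 N, so 0.03477 lbf = 0.03477 * 4.4482216 = 0.15466467 N. 1 dyn = 1e-05 N, so 0.15466467 N = 0.15466467 / 1e-05 = 15466.467 dyn ≈ 1.547e+04 dyn (4 s.f.).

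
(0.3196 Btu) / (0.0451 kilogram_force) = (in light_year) 1 Btu = 1055.0559 J, so 0.3196 Btu = 0.3196 * 1055.0559 = 337.19585 J. 1 kilogram_force = 9.80665 N, so 0.0451 kilogram_force = 0.0451 * 9.80665 = 0.44227991 N. Combine: 337.19585 J / 0.44227991 N = 762.40372 m. 1 light_year = 9.4607305e+15 m, so 762.40372 m = 762.40372 / 9.4607305e+15 = 8.0586136e-14 light_year ≈ 8.059e-14 light_year (4 s.f.). Final answer: 8.059e-14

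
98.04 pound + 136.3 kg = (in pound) 1 pound = 0.45359237 kg, so 98.04 pound = 98.04 * 0.45359237 = 44.470196 kg. 136.3 kg is already in kg. Sum: 44.470196 + 136.3 = 180.7702 kg. 1 pound = 0.45359237 kg, so 180.7702 kg = 180.7702 / 0.45359237 = 398.53006 pound ≈ 398.5 pound (4 s.f.). Final answer: 398.5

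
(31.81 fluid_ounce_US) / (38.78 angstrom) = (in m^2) 2.426e+05. Check: 1 fluid_ounce_US = 2.957353e-05 m^3, so 31.81 fluid_ounce_US = 31.81 * 2.957353e-05 = 0.00094073398 m^3. 1 angstrom = 1e-10 m, so 38.78 angstrom = 38.78 * 1e-10 = 3.878e-09 m. Combine: 0.00094073398 m^3 / 3.878e-09 m = 242582.25 m^2. Result: 242582.25 m^2 ≈ 2.426e+05 m^2 (4 s.f.).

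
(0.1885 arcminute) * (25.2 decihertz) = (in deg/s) 0.007917. Check: 1 arcminute = 0.00029088821 rad, so 0.1885 arcminute = 0.1885 * 0.00029088821 = 5.4832427e-05 rad. 1 decihertz = 0.1 Hz, so 25.2 decihertz = 25.2 * 0.1 = 2.52 Hz. Combine: 5.4832427e-05 rad * 2.52 Hz = 0.00013817772 rad/s. 1 deg/s = 0.017453293 rad/s, so 0.00013817772 rad/s = 0.00013817772 / 0.017453293 = 0.007917 deg/s.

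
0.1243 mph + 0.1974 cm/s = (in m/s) 1 mph = 0.44704 m/s, so 0.1243 mph = 0.1243 * 0.44704 = 0.055567072 m/s. 1 cm/s = 0.01 m/s, so 0.1974 cm/s = 0.1974 * 0.01 = 0.001974 m/s. Sum: 0.055567072 + 0.001974 = 0.057541072 m/s. Result: 0.057541072 m/s ≈ 0.05754 m/s (4 s.f.). Final answer: 0.05754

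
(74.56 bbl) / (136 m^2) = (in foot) 1 bbl = 0.15898729 m^3, so 74.56 bbl = 74.56 * 0.15898729 = 11.854093 m^3. 136 m^2 is already in m^2. Combine: 11.854093 m^3 / 136 m^2 = 0.087162446 m. 1 foot = 0.3048 m, so 0.087162446 m = 0.087162446 / 0.3048 = 0.28596603 foot ≈ 0.286 foot (4 s.f.). Final answer: 0.286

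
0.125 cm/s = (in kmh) 0.0045. Check: 1 cm/s = 0.01 m/s, so 0.125 cm/s = 0.125 * 0.01 = 0.00125 m/s. 1 kmh = 0.27777778 m/s, so 0.00125 m/s = 0.00125 / 0.27777778 = 0.0045 kmh.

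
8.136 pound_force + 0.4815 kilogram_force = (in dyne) 4.091e+06. Check: 1 pound_force = 4.4482216 N, so 8.136 pound_force = 8.136 * 4.4482216 = 36.190731 N. 1 kilogram_force = 9.80665 N, so 0.4815 kilogram_force = 0.4815 * 9.80665 = 4.721902 N. Sum: 36.190731 + 4.721902 = 40.912633 N. 1 dyne = 1e-05 N, so 40.912633 N = 40.912633 / 1e-05 = 4091263.3 dyne ≈ 4.091e+06 dyne (4 s.f.).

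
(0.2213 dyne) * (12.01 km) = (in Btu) 2.519e-05. Check: 1 dyne = 1e-05 N, so 0.2213 dyne = 0.2213 * 1e-05 = 2.213e-06 N. 1 km = 1000 m, so 12.01 km = 12.01 * 1000 = 12010 m. Combine: 2.213e-06 N * 12010 m = 0.02657813 J. 1 Btu = 1055.0559 J, so 0.02657813 J = 0.02657813 / 1055.0559 = 2.5191207e-05 Btu ≈ 2.519e-05 Btu (4 s.f.).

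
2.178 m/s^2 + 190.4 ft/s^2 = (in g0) 2.178 m/s^2 is already in m/s^2. 1 ft/s^2 = 0.3048 m/s^2, so 190.4 ft/s^2 = 190.4 * 0.3048 = 58.03392 m/s^2. Sum: 2.178 + 58.03392 = 60.21192 m/s^2. 1 g0 = 9.80665 m/s^2, so 60.21192 m/s^2 = 60.21192 / 9.80665 = 6.1399071 g0 ≈ 6.14 g0 (4 s.f.). Final answer: 6.14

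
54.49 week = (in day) 1 week = 604800 s, so 54.49 week = 54.49 * 604800 = 32955552 s. 1 day = 86400 s, so 32955552 s = 32955552 / 86400 = 381.43 day ≈ 381.4 day (4 s.f.). Final answer: 381.4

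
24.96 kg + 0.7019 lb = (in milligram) 2.528e+07. Check: 24.96 kg is already in kg. 1 lb = 0.45359237 kg, so 0.7019 lb = 0.7019 * 0.45359237 = 0.31837648 kg. Sum: 24.96 + 0.31837648 = 25.278376 kg. 1 milligram = 1e-06 kg, so 25.278376 kg = 25.278376 / 1e-06 = 25278376 milligram ≈ 2.528e+07 milligram (4 s.f.).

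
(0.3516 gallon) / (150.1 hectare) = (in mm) 1 gallon = 0.0037854118 m^3, so 0.3516 gallon = 0.3516 * 0.0037854118 = 0.0013309508 m^3. 1 hectare = 10000 m^2, so 150.1 hectare = 150.1 * 10000 = 1501000 m^2. Combine: 0.0013309508 m^3 / 1501000 m^2 = 8.8670938e-10 m. 1 mm = 0.001 m, so 8.8670938e-10 m = 8.8670938e-10 / 0.001 = 8.8670938e-07 mm ≈ 8.867e-07 mm (4 s.f.). Final answer: 8.867e-07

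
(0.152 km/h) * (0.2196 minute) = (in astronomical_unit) 1 km/h = 0.27777778 m/s, so 0.152 km/h = 0.152 * 0.27777778 = 0.042222222 m/s. 1 minute = 60 s, so 0.2196 minute = 0.2196 * 60 = 13.176 s. Combine: 0.042222222 m/s * 13.176 s = 0.55632 m. 1 astronomical_unit = 1.4959787e+11 m, so 0.55632 m = 0.55632 / 1.4959787e+11 = 3.7187695e-12 astronomical_unit ≈ 3.719e-12 astronomical_unit (4 s.f.). Final answer: 3.719e-12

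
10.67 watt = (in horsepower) 10.67 watt = 10.67 W. 1 horsepower = 745.69987 W, so 10.67 W = 10.67 / 745.69987 = 0.014308706 horsepower ≈ 0.01431 horsepower (4 s.f.). Final answer: 0.01431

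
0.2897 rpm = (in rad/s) 1 rpm = 0.10471976 rad/s, so 0.2897 rpm = 0.2897 * 0.10471976 = 0.030337313 rad/s. Result: 0.030337313 rad/s ≈ 0.03034 rad/s (4 s.f.). Final answer: 0.03034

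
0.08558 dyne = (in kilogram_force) 1 dyne = 1e-05 N, so 0.08558 dyne = 0.08558 * 1e-05 = 8.558e-07 N. 1 kilogram_force = 9.80665 N, so 8.558e-07 N = 8.558e-07 / 9.80665 = 8.7267314e-08 kilogram_force ≈ 8.727e-08 kilogram_force (4 s.f.). Final answer: 8.727e-08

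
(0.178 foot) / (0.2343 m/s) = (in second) 1 foot = 0.3048 m, so 0.178 foot = 0.178 * 0.3048 = 0.0542544 m. 0.2343 m/s is already in m/s. Combine: 0.0542544 m / 0.2343 m/s = 0.23155954 s. 0.23155954 s = 0.23155954 second ≈ 0.2316 second (4 s.f.). Final answer: 0.2316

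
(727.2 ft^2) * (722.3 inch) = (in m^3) 1 ft^2 = 0.09290304 m^2, so 727.2 ft^2 = 727.2 * 0.09290304 = 67.559091 m^2. 1 inch = 0.0254 m, so 722.3 inch = 722.3 * 0.0254 = 18.34642 m. Combine: 67.559091 m^2 * 18.34642 m = 1239.4675 m^3. Result: 1239.4675 m^3 ≈ 1239 m^3 (4 s.f.). Final answer: 1239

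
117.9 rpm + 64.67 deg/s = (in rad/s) 13.48. Check: 1 rpm = 0.10471976 rad/s, so 117.9 rpm = 117.9 * 0.10471976 = 12.346459 rad/s. 1 deg/s = 0.017453293 rad/s, so 64.67 deg/s = 64.67 * 0.017453293 = 1.1287044 rad/s. Sum: 12.346459 + 1.1287044 = 13.475164 rad/s. Result: 13.475164 rad/s ≈ 13.48 rad/s (4 s.f.).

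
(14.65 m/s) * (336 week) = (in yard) 3.256e+09. Check: 14.65 m/s is already in m/s. 1 week = 604800 s, so 336 week = 336 * 604800 = 2.032128e+08 s. Combine: 14.65 m/s * 2.032128e+08 s = 2.9770675e+09 m. 1 yard = 0.9144 m, so 2.9770675e+09 m = 2.9770675e+09 / 0.9144 = 3.2557606e+09 yard ≈ 3.256e+09 yard (4 s.f.).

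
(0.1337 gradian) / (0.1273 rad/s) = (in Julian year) 5.228e-10. Check: 1 gradian = 0.015707963 rad, so 0.1337 gradian = 0.1337 * 0.015707963 = 0.0021001547 rad. 0.1273 rad/s is already in rad/s. Combine: 0.0021001547 rad / 0.1273 rad/s = 0.01649768 s. 1 Julian year = 31557600 s, so 0.01649768 s = 0.01649768 / 31557600 = 5.2277994e-10 Julian year ≈ 5.228e-10 Julian year (4 s.f.).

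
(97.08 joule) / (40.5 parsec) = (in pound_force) 1.746e-17. Check: 97.08 joule = 97.08 J. 1 parsec = 3.0856776e+16 m, so 40.5 parsec = 40.5 * 3.0856776e+16 = 1.2496994e+18 m. Combine: 97.08 J / 1.2496994e+18 m = 7.768268e-17 N. 1 pound_force = 4.4482216 N, so 7.768268e-17 N = 7.768268e-17 / 4.4482216 = 1.7463761e-17 pound_force ≈ 1.746e-17 pound_force (4 s.f.).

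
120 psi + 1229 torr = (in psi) 1 psi = 6894.7573 Pa, so 120 psi = 120 * 6894.7573 = 827370.88 Pa. 1 torr = 133.32237 Pa, so 1229 torr = 1229 * 133.32237 = 163853.19 Pa. Sum: 827370.88 + 163853.19 = 991224.07 Pa. 1 psi = 6894.7573 Pa, so 991224.07 Pa = 991224.07 / 6894.7573 = 143.7649 psi ≈ 143.8 psi (4 s.f.). Final answer: 143.8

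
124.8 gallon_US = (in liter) 1 gallon_US = 0.0037854118 m^3, so 124.8 gallon_US = 124.8 * 0.0037854118 = 0.47241939 m^3. 1 liter = 0.001 m^3, so 0.47241939 m^3 = 0.47241939 / 0.001 = 472.41939 liter ≈ 472.4 liter (4 s.f.). Final answer: 472.4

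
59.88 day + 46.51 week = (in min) 1 day = 86400 s, so 59.88 day = 59.88 * 86400 = 5173632 s. 1 week = 604800 s, so 46.51 week = 46.51 * 604800 = 28129248 s. Sum: 5173632 + 28129248 = 33302880 s. 1 min = 60 s, so 33302880 s = 33302880 / 60 = 555048 min ≈ 5.55e+05 min (4 s.f.). Final answer: 5.55e+05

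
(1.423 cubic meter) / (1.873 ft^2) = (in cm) 817.8. Check: 1.423 cubic meter = 1.423 m^3. 1 ft^2 = 0.09290304 m^2, so 1.873 ft^2 = 1.873 * 0.09290304 = 0.17400739 m^2. Combine: 1.423 m^3 / 0.17400739 m^2 = 8.1778134 m. 1 cm = 0.01 m, so 8.1778134 m = 8.1778134 / 0.01 = 817.78134 cm ≈ 817.8 cm (4 s.f.).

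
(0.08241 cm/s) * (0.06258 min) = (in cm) 1 cm/s = 0.01 m/s, so 0.08241 cm/s = 0.08241 * 0.01 = 0.0008241 m/s. 1 min = 60 s, so 0.06258 min = 0.06258 * 60 = 3.7548 s. Combine: 0.0008241 m/s * 3.7548 s = 0.0030943307 m. 1 cm = 0.01 m, so 0.0030943307 m = 0.0030943307 / 0.01 = 0.30943307 cm ≈ 0.3094 cm (4 s.f.). Final answer: 0.3094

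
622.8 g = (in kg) 0.6228. Check: 1 g = 0.001 kg, so 622.8 g = 622.8 * 0.001 = 0.6228 kg. Result: 0.6228 kg.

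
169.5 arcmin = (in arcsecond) 1 arcmin = 0.00029088821 rad, so 169.5 arcmin = 169.5 * 0.00029088821 = 0.049305551 rad. 1 arcsecond = 4.8481368e-06 rad, so 0.049305551 rad = 0.049305551 / 4.8481368e-06 = 10170 arcsecond ≈ 1.017e+04 arcsecond (4 s.f.). Final answer: 1.017e+04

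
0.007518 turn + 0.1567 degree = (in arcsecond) 1.031e+04. Check: 1 turn = 6.2831853 rad, so 0.007518 turn = 0.007518 * 6.2831853 = 0.047236987 rad. 1 degree = 0.017453293 rad, so 0.1567 degree = 0.1567 * 0.017453293 = 0.0027349309 rad. Sum: 0.047236987 + 0.0027349309 = 0.049971918 rad. 1 arcsecond = 4.8481368e-06 rad, so 0.049971918 rad = 0.049971918 / 4.8481368e-06 = 10307.448 arcsecond ≈ 1.031e+04 arcsecond (4 s.f.).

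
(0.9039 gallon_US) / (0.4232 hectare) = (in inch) 1 gallon_US = 0.0037854118 m^3, so 0.9039 gallon_US = 0.9039 * 0.0037854118 = 0.0034216337 m^3. 1 hectare = 10000 m^2, so 0.4232 hectare = 0.4232 * 10000 = 4232 m^2. Combine: 0.0034216337 m^3 / 4232 m^2 = 8.0851458e-07 m. 1 inch = 0.0254 m, so 8.0851458e-07 m = 8.0851458e-07 / 0.0254 = 3.1831283e-05 inch ≈ 3.183e-05 inch (4 s.f.). Final answer: 3.183e-05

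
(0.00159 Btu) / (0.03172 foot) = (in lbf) 39.01. Check: 1 Btu = 1055.0559 J, so 0.00159 Btu = 0.00159 * 1055.0559 = 1.6775388 J. 1 foot = 0.3048 m, so 0.03172 foot = 0.03172 * 0.3048 = 0.009668256 m. Combine: 1.6775388 J / 0.009668256 m = 173.50997 N. 1 lbf = 4.4482216 N, so 173.50997 N = 173.50997 / 4.4482216 = 39.006593 lbf ≈ 39.01 lbf (4 s.f.).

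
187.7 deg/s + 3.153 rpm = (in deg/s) 1 deg/s = 0.017453293 rad/s, so 187.7 deg/s = 187.7 * 0.017453293 = 3.275983 rad/s. 1 rpm = 0.10471976 rad/s, so 3.153 rpm = 3.153 * 0.10471976 = 0.33018139 rad/s. Sum: 3.275983 + 0.33018139 = 3.6061644 rad/s. 1 deg/s = 0.017453293 rad/s, so 3.6061644 rad/s = 3.6061644 / 0.017453293 = 206.618 deg/s ≈ 206.6 deg/s (4 s.f.). Final answer: 206.6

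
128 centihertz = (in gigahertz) 1.28e-09. Check: 1 centihertz = 0.01 Hz, so 128 centihertz = 128 * 0.01 = 1.28 Hz. 1 gigahertz = 1e+09 Hz, so 1.28 Hz = 1.28 / 1e+09 = 1.28e-09 gigahertz.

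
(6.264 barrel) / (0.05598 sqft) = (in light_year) 1 barrel = 0.15898729 m^3, so 6.264 barrel = 6.264 * 0.15898729 = 0.99589642 m^3. 1 sqft = 0.09290304 m^2, so 0.05598 sqft = 0.05598 * 0.09290304 = 0.0052007122 m^2. Combine: 0.99589642 m^3 / 0.0052007122 m^2 = 191.49232 m. 1 light_year = 9.4607305e+15 m, so 191.49232 m = 191.49232 / 9.4607305e+15 = 2.0240754e-14 light_year ≈ 2.024e-14 light_year (4 s.f.). Final answer: 2.024e-14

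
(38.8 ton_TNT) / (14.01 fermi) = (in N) 1.159e+25. Check: 1 ton_TNT = 4.184e+09 J, so 38.8 ton_TNT = 38.8 * 4.184e+09 = 1.623392e+11 J. 1 fermi = 1e-15 m, so 14.01 fermi = 14.01 * 1e-15 = 1.401e-14 m. Combine: 1.623392e+11 J / 1.401e-14 m = 1.158738e+25 N. Result: 1.158738e+25 N ≈ 1.159e+25 N (4 s.f.).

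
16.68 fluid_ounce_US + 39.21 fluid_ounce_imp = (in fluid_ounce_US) 1 fluid_ounce_US = 2.957353e-05 m^3, so 16.68 fluid_ounce_US = 16.68 * 2.957353e-05 = 0.00049328647 m^3. 1 fluid_ounce_imp = 2.8413063e-05 m^3, so 39.21 fluid_ounce_imp = 39.21 * 2.8413063e-05 = 0.0011140762 m^3. Sum: 0.00049328647 + 0.0011140762 = 0.0016073627 m^3. 1 fluid_ounce_US = 2.957353e-05 m^3, so 0.0016073627 m^3 = 0.0016073627 / 2.957353e-05 = 54.351397 fluid_ounce_US ≈ 54.35 fluid_ounce_US (4 s.f.). Final answer: 54.35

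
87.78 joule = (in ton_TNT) 2.098e-08. Check: 87.78 joule = 87.78 J. 1 ton_TNT = 4.184e+09 J, so 87.78 J = 87.78 / 4.184e+09 = 2.0979924e-08 ton_TNT ≈ 2.098e-08 ton_TNT (4 s.f.).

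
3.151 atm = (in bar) 1 atm = 101325 Pa, so 3.151 atm = 3.151 * 101325 = 319275.07 Pa. 1 bar = 100000 Pa, so 319275.07 Pa = 319275.07 / 100000 = 3.1927507 bar ≈ 3.193 bar (4 s.f.). Final answer: 3.193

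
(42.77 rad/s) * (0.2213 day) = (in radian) 8.178e+05. Check: 42.77 rad/s is already in rad/s. 1 day = 86400 s, so 0.2213 day = 0.2213 * 86400 = 19120.32 s. Combine: 42.77 rad/s * 19120.32 s = 817776.09 rad. 817776.09 rad = 817776.09 radian ≈ 8.178e+05 radian (4 s.f.).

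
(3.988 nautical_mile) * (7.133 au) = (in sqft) 1 nautical_mile = 1852 m, so 3.988 nautical_mile = 3.988 * 1852 = 7385.776 m. 1 au = 1.4959787e+11 m, so 7.133 au = 7.133 * 1.4959787e+11 = 1.0670816e+12 m. Combine: 7385.776 m * 1.0670816e+12 m = 7.8812258e+15 m^2. 1 sqft = 0.09290304 m^2, so 7.8812258e+15 m^2 = 7.8812258e+15 / 0.09290304 = 8.4832808e+16 sqft ≈ 8.483e+16 sqft (4 s.f.). Final answer: 8.483e+16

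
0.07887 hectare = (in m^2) 788.7. Check: 1 hectare = 10000 m^2, so 0.07887 hectare = 0.07887 * 10000 = 788.7 m^2. Result: 788.7 m^2.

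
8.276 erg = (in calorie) 1 erg = 1e-07 J, so 8.276 erg = 8.276 * 1e-07 = 8.276e-07 J. 1 calorie = 4.184 J, so 8.276e-07 J = 8.276e-07 / 4.184 = 1.9780115e-07 calorie ≈ 1.978e-07 calorie (4 s.f.). Final answer: 1.978e-07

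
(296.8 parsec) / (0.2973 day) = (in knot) 1 parsec = 3.0856776e+16 m, so 296.8 parsec = 296.8 * 3.0856776e+16 = 9.1582911e+18 m. 1 day = 86400 s, so 0.2973 day = 0.2973 * 86400 = 25686.72 s. Combine: 9.1582911e+18 m / 25686.72 s = 3.5653797e+14 m/s. 1 knot = 0.51444444 m/s, so 3.5653797e+14 m/s = 3.5653797e+14 / 0.51444444 = 6.9305437e+14 knot ≈ 6.931e+14 knot (4 s.f.). Final answer: 6.931e+14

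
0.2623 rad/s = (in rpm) 2.505. Check: 1 rpm = 0.10471976 rad/s, so 0.2623 rad/s = 0.2623 / 0.10471976 = 2.5047805 rpm ≈ 2.505 rpm (4 s.f.).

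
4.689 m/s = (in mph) 1 mph = 0.44704 m/s, so 4.689 m/s = 4.689 / 0.44704 = 10.488994 mph ≈ 10.49 mph (4 s.f.). Final answer: 10.49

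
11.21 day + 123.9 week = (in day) 1 day = 86400 s, so 11.21 day = 11.21 * 86400 = 968544 s. 1 week = 604800 s, so 123.9 week = 123.9 * 604800 = 74934720 s. Sum: 968544 + 74934720 = 75903264 s. 1 day = 86400 s, so 75903264 s = 75903264 / 86400 = 878.51 day ≈ 878.5 day (4 s.f.). Final answer: 878.5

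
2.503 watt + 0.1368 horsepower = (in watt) 2.503 watt = 2.503 W. 1 horsepower = 745.69987 W, so 0.1368 horsepower = 0.1368 * 745.69987 = 102.01174 W. Sum: 2.503 + 102.01174 = 104.51474 W. 104.51474 W = 104.51474 watt ≈ 104.5 watt (4 s.f.). Final answer: 104.5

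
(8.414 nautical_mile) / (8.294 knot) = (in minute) 1 nautical_mile = 1852 m, so 8.414 nautical_mile = 8.414 * 1852 = 15582.728 m. 1 knot = 0.51444444 m/s, so 8.294 knot = 8.294 * 0.51444444 = 4.2668022 m/s. Combine: 15582.728 m / 4.2668022 m/s = 3652.0858 s. 1 minute = 60 s, so 3652.0858 s = 3652.0858 / 60 = 60.868097 minute ≈ 60.87 minute (4 s.f.). Final answer: 60.87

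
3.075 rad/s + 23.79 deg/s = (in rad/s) 3.075 rad/s is already in rad/s. 1 deg/s = 0.017453293 rad/s, so 23.79 deg/s = 23.79 * 0.017453293 = 0.41521383 rad/s. Sum: 3.075 + 0.41521383 = 3.4902138 rad/s. Result: 3.4902138 rad/s ≈ 3.49 rad/s (4 s.f.). Final answer: 3.49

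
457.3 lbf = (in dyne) 1 lbf = 4.4482216 N, so 457.3 lbf = 457.3 * 4.4482216 = 2034.1717 N. 1 dyne = 1e-05 N, so 2034.1717 N = 2034.1717 / 1e-05 = 2.0341717e+08 dyne ≈ 2.034e+08 dyne (4 s.f.). Final answer: 2.034e+08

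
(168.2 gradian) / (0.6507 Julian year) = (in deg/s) 1 gradian = 0.015707963 rad, so 168.2 gradian = 168.2 * 0.015707963 = 2.6420794 rad. 1 Julian year = 31557600 s, so 0.6507 Julian year = 0.6507 * 31557600 = 20534530 s. Combine: 2.6420794 rad / 20534530 s = 1.286652e-07 rad/s. 1 deg/s = 0.017453293 rad/s, so 1.286652e-07 rad/s = 1.286652e-07 / 0.017453293 = 7.3719728e-06 deg/s ≈ 7.372e-06 deg/s (4 s.f.). Final answer: 7.372e-06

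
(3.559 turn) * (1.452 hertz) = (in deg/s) 1 turn = 6.2831853 rad, so 3.559 turn = 3.559 * 6.2831853 = 22.361857 rad. 1.452 hertz = 1.452 Hz. Combine: 22.361857 rad * 1.452 Hz = 32.469416 rad/s. 1 deg/s = 0.017453293 rad/s, so 32.469416 rad/s = 32.469416 / 0.017453293 = 1860.3605 deg/s ≈ 1860 deg/s (4 s.f.). Final answer: 1860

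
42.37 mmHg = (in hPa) 1 mmHg = 133.32237 Pa, so 42.37 mmHg = 42.37 * 133.32237 = 5648.8687 Pa. 1 hPa = 100 Pa, so 5648.8687 Pa = 5648.8687 / 100 = 56.488687 hPa ≈ 56.49 hPa (4 s.f.). Final answer: 56.49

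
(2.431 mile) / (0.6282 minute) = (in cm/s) 1.038e+04. Check: 1 mile = 1609.344 m, so 2.431 mile = 2.431 * 1609.344 = 3912.3153 m. 1 minute = 60 s, so 0.6282 minute = 0.6282 * 60 = 37.692 s. Combine: 3912.3153 m / 37.692 s = 103.79697 m/s. 1 cm/s = 0.01 m/s, so 103.79697 m/s = 103.79697 / 0.01 = 10379.697 cm/s ≈ 1.038e+04 cm/s (4 s.f.).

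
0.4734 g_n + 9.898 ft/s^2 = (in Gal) 1 g_n = 9.80665 m/s^2, so 0.4734 g_n = 0.4734 * 9.80665 = 4.6424681 m/s^2. 1 ft/s^2 = 0.3048 m/s^2, so 9.898 ft/s^2 = 9.898 * 0.3048 = 3.0169104 m/s^2. Sum: 4.6424681 + 3.0169104 = 7.6593785 m/s^2. 1 Gal = 0.01 m/s^2, so 7.6593785 m/s^2 = 7.6593785 / 0.01 = 765.93785 Gal ≈ 765.9 Gal (4 s.f.). Final answer: 765.9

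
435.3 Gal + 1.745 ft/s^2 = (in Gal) 1 Gal = 0.01 m/s^2, so 435.3 Gal = 435.3 * 0.01 = 4.353 m/s^2. 1 ft/s^2 = 0.3048 m/s^2, so 1.745 ft/s^2 = 1.745 * 0.3048 = 0.531876 m/s^2. Sum: 4.353 + 0.531876 = 4.884876 m/s^2. 1 Gal = 0.01 m/s^2, so 4.884876 m/s^2 = 4.884876 / 0.01 = 488.4876 Gal ≈ 488.5 Gal (4 s.f.). Final answer: 488.5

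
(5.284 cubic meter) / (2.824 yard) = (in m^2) 2.046. Check: 5.284 cubic meter = 5.284 m^3. 1 yard = 0.9144 m, so 2.824 yard = 2.824 * 0.9144 = 2.5822656 m. Combine: 5.284 m^3 / 2.5822656 m = 2.0462651 m^2. Result: 2.0462651 m^2 ≈ 2.046 m^2 (4 s.f.).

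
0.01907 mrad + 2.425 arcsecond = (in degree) 1 mrad = 0.001 rad, so 0.01907 mrad = 0.01907 * 0.001 = 1.907e-05 rad. 1 arcsecond = 4.8481368e-06 rad, so 2.425 arcsecond = 2.425 * 4.8481368e-06 = 1.1756732e-05 rad. Sum: 1.907e-05 + 1.1756732e-05 = 3.0826732e-05 rad. 1 degree = 0.017453293 rad, so 3.0826732e-05 rad = 3.0826732e-05 / 0.017453293 = 0.0017662416 degree ≈ 0.001766 degree (4 s.f.). Final answer: 0.001766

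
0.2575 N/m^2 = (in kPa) 0.0002575. Check: 0.2575 N/m^2 = 0.2575 Pa. 1 kPa = 1000 Pa, so 0.2575 Pa = 0.2575 / 1000 = 0.0002575 kPa.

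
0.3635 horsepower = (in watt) 271.1. Check: 1 horsepower = 745.69987 W, so 0.3635 horsepower = 0.3635 * 745.69987 = 271.0619 W. 271.0619 W = 271.0619 watt ≈ 271.1 watt (4 s.f.).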